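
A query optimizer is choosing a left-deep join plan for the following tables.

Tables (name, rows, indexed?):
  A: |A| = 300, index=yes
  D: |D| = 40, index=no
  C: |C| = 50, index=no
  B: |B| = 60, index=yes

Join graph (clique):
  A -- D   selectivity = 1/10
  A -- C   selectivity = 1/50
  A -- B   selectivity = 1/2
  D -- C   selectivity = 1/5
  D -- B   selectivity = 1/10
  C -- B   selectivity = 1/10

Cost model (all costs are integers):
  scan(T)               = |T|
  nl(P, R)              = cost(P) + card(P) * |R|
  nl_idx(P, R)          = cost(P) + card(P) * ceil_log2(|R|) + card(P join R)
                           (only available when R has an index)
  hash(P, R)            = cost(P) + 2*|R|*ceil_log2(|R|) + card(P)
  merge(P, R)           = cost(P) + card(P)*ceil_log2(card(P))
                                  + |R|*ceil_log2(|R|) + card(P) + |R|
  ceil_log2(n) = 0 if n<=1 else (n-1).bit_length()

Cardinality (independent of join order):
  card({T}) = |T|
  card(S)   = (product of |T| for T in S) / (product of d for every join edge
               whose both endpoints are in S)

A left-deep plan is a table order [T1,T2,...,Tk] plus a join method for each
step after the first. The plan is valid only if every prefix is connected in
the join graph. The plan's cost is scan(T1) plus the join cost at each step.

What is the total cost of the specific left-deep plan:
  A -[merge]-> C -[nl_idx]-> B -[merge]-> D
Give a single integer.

step 1: scan A: cost=300, card=300
step 2: join C via merge
    card(P join C) = 300*50/(50) = 300
    cost = 300 + 300*9 + 50*6 + 300 + 50 = 3650
step 3: join B via nl_idx
    card(P join B) = 300*60/(2*10) = 900
    cost = 3650 + 300*6 + 900 = 6350
step 4: join D via merge
    card(P join D) = 900*40/(10*5*10) = 72
    cost = 6350 + 900*10 + 40*6 + 900 + 40 = 16530

16530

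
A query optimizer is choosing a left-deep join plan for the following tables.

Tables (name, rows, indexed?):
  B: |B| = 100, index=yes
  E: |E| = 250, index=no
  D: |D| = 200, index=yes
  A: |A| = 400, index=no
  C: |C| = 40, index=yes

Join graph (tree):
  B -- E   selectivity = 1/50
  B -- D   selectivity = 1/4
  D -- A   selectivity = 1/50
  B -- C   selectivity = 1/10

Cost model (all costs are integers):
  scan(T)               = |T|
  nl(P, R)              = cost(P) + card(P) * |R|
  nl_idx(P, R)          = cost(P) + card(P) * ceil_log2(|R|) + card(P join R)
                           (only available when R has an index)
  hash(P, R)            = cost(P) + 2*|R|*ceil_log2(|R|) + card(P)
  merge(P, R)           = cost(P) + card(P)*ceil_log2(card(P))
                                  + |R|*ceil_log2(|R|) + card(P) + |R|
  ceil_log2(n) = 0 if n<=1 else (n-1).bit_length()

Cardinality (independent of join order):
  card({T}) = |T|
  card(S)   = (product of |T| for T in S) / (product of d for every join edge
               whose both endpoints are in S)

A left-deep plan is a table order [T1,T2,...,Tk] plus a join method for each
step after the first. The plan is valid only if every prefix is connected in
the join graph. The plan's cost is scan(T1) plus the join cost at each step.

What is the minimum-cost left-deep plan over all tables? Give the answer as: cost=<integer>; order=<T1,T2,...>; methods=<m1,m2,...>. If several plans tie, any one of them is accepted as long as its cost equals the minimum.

Selinger DP (subsets sized 1..n):
  {B}: scan cost=100, card=100
  {E}: scan cost=250, card=250
  {D}: scan cost=200, card=200
  {A}: scan cost=400, card=400
  {C}: scan cost=40, card=40
  {BE}: card=500; try (B,hash)→1900, (B,nl_idx)→2500, (E,merge)→3150, (B,merge)→3300, (E,hash)→4200, (E,nl)→25100 …(+1); best=1900 via (B,hash)
  {BD}: card=5000; try (B,hash)→1800, (D,merge)→2700, (B,merge)→2800, (D,hash)→3400, (D,nl_idx)→5900, (B,nl_idx)→6600 …(+2); best=1800 via (B,hash)
  {BC}: card=400; try (C,hash)→680, (B,nl_idx)→720, (C,nl_idx)→1100, (B,merge)→1120, (C,merge)→1180, (B,hash)→1480 …(+2); best=680 via (C,hash)
  {AD}: card=1600; try (D,hash)→4000, (D,nl_idx)→5200, (A,merge)→6000, (D,merge)→6200, (A,hash)→7600, (A,nl)→80200 …(+1); best=4000 via (D,hash)
  {BDE}: card=25000; try (D,hash)→5600, (D,merge)→8700, (E,hash)→10800, (D,nl_idx)→30900, (E,merge)→74050, (D,nl)→101900 …(+1); best=5600 via (D,hash)
  {BCE}: card=2000; try (C,hash)→2880, (E,hash)→5080, (C,nl_idx)→6900, (E,merge)→6930, (C,merge)→7180, (C,nl)→21900 …(+1); best=2880 via (C,hash)
  {ABD}: card=40000; try (B,hash)→7000, (A,hash)→14000, (B,merge)→24000, (B,nl_idx)→55200, (A,merge)→75800, (B,nl)→164000 …(+1); best=7000 via (B,hash)
  {BCD}: card=20000; try (D,hash)→4280, (D,merge)→6480, (C,hash)→7280, (D,nl_idx)→23880, (C,nl_idx)→51800, (C,merge)→72080 …(+2); best=4280 via (D,hash)
  {ABDE}: card=200000; try (A,hash)→37800, (E,hash)→51000, (A,merge)→409600, (E,merge)→689250, (A,nl)→10005600, (E,nl)→10007000; best=37800 via (A,hash)
  {BCDE}: card=100000; try (D,hash)→8080, (E,hash)→28280, (D,merge)→28680, (C,hash)→31080, (D,nl_idx)→118880, (C,nl_idx)→255600 …(+5); best=8080 via (D,hash)
  {ABCD}: card=160000; try (A,hash)→31480, (C,hash)→47480, (A,merge)→328280, (C,nl_idx)→407000, (C,merge)→687280, (C,nl)→1607000 …(+1); best=31480 via (A,hash)
  {ABCDE}: card=800000; try (A,hash)→115280, (E,hash)→195480, (C,hash)→238280, (A,merge)→1812080, (C,nl_idx)→2037800, (E,merge)→3073730 …(+4); best=115280 via (A,hash)

cost=115280; order=E,B,C,D,A; methods=hash,hash,hash,hash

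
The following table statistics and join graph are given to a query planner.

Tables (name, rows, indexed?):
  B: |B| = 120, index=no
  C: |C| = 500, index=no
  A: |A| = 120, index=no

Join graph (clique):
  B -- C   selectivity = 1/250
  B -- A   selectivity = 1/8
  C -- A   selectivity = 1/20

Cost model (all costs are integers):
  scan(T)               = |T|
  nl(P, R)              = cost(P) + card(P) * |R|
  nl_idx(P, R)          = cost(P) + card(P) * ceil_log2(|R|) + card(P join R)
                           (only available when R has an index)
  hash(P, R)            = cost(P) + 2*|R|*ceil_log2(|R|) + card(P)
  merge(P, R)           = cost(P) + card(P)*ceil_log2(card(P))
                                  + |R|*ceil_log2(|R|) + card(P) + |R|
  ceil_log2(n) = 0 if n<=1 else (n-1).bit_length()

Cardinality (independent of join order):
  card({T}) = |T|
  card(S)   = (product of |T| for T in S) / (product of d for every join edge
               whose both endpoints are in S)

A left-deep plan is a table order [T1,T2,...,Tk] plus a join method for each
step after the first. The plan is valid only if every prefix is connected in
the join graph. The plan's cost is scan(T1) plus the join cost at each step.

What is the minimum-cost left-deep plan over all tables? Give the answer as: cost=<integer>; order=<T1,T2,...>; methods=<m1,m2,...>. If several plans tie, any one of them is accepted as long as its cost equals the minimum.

cost=4600; order=C,B,A; methods=hash,hash

Selinger DP (subsets sized 1..n):
  {B}: scan cost=120, card=120
  {C}: scan cost=500, card=500
  {A}: scan cost=120, card=120
  {BC}: card=240; try (B,hash)→2680, (C,merge)→6080, (B,merge)→6460, (C,hash)→9240, (C,nl)→60120, (B,nl)→60500; best=2680 via (B,hash)
  {AB}: card=1800; try (B,hash)→1920, (A,hash)→1920, (B,merge)→2040, (A,merge)→2040, (B,nl)→14520, (A,nl)→14520; best=1920 via (B,hash)
  {AC}: card=3000; try (A,hash)→2680, (C,merge)→6080, (A,merge)→6460, (C,hash)→9240, (C,nl)→60120, (A,nl)→60500; best=2680 via (A,hash)
  {ABC}: card=180; try (A,hash)→4600, (A,merge)→5800, (B,hash)→7360, (C,hash)→12720, (C,merge)→28520, (A,nl)→31480 …(+3); best=4600 via (A,hash)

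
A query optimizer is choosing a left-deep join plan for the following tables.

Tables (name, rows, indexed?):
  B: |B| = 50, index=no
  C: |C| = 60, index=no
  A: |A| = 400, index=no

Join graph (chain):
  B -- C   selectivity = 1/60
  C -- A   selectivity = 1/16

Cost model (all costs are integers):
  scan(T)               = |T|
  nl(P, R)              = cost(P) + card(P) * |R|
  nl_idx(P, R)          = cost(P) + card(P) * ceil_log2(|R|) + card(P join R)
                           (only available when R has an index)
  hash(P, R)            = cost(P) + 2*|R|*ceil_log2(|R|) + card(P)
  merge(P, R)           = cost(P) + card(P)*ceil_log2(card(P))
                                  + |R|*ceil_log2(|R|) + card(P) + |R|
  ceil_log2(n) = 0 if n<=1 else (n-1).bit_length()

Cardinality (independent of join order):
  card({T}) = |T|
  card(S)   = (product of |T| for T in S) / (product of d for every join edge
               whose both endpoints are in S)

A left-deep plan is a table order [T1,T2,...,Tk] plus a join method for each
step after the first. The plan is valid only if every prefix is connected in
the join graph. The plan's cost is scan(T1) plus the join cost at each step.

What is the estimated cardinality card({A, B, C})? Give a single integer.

Tables in S: A(400), B(50), C(60)
Edges inside S: B-C(d=60), C-A(d=16)
numerator = 400 * 50 * 60 = 1200000
denominator = 60 * 16 = 960
card(S) = 1200000 / 960 = 1250

1250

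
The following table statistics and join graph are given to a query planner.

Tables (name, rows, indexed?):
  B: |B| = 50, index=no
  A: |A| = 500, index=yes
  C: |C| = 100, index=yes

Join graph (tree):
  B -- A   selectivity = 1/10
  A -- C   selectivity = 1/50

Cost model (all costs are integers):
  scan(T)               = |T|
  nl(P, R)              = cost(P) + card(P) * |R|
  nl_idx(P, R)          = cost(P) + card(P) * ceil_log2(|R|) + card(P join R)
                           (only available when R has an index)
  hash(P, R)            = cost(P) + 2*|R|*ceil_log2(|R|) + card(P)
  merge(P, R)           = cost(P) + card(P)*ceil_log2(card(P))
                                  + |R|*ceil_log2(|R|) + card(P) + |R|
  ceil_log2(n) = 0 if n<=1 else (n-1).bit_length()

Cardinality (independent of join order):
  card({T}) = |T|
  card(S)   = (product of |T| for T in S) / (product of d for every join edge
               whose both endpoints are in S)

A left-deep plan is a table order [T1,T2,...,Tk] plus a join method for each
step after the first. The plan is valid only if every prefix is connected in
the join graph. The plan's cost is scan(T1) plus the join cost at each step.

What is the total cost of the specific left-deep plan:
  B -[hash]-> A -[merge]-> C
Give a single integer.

42400

step 1: scan B: cost=50, card=50
step 2: join A via hash
    card(P join A) = 50*500/(10) = 2500
    cost = 50 + 2*500*9 + 50 = 9100
step 3: join C via merge
    card(P join C) = 2500*100/(50) = 5000
    cost = 9100 + 2500*12 + 100*7 + 2500 + 100 = 42400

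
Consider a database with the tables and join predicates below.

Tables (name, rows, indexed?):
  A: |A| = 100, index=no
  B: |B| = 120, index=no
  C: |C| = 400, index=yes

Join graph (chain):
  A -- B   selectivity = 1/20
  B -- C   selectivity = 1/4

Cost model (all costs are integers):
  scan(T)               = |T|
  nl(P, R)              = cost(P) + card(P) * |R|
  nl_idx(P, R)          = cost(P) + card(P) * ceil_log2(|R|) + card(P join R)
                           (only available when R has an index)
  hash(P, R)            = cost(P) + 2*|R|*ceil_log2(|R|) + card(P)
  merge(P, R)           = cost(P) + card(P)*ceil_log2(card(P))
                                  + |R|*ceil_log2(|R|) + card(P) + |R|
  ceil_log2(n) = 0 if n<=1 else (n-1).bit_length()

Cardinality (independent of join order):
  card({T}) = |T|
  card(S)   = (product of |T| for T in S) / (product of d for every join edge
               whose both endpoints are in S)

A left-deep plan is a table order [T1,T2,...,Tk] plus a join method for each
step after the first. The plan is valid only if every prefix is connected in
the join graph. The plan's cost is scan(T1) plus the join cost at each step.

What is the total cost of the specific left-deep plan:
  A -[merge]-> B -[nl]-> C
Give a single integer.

241860

step 1: scan A: cost=100, card=100
step 2: join B via merge
    card(P join B) = 100*120/(20) = 600
    cost = 100 + 100*7 + 120*7 + 100 + 120 = 1860
step 3: join C via nl
    card(P join C) = 600*400/(4) = 60000
    cost = 1860 + 600*400 = 241860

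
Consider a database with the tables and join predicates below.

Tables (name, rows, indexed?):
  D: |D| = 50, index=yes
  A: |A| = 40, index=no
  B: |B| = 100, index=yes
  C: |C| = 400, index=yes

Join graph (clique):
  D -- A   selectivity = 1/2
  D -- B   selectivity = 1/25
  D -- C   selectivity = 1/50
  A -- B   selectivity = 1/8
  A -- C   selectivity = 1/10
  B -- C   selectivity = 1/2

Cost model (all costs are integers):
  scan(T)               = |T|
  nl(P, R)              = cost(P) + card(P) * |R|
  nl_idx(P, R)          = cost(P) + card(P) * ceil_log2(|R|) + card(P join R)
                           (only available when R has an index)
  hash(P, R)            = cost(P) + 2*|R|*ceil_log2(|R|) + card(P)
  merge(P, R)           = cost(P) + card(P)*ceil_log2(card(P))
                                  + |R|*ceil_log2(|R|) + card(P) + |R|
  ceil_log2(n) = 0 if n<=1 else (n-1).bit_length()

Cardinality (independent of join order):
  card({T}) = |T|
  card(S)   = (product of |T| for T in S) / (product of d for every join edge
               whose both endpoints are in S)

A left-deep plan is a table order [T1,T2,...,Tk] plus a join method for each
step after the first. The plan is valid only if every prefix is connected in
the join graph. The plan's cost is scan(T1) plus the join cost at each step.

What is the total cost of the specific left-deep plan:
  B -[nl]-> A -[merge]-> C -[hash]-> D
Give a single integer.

step 1: scan B: cost=100, card=100
step 2: join A via nl
    card(P join A) = 100*40/(8) = 500
    cost = 100 + 100*40 = 4100
step 3: join C via merge
    card(P join C) = 500*400/(10*2) = 10000
    cost = 4100 + 500*9 + 400*9 + 500 + 400 = 13100
step 4: join D via hash
    card(P join D) = 10000*50/(2*25*50) = 200
    cost = 13100 + 2*50*6 + 10000 = 23700

23700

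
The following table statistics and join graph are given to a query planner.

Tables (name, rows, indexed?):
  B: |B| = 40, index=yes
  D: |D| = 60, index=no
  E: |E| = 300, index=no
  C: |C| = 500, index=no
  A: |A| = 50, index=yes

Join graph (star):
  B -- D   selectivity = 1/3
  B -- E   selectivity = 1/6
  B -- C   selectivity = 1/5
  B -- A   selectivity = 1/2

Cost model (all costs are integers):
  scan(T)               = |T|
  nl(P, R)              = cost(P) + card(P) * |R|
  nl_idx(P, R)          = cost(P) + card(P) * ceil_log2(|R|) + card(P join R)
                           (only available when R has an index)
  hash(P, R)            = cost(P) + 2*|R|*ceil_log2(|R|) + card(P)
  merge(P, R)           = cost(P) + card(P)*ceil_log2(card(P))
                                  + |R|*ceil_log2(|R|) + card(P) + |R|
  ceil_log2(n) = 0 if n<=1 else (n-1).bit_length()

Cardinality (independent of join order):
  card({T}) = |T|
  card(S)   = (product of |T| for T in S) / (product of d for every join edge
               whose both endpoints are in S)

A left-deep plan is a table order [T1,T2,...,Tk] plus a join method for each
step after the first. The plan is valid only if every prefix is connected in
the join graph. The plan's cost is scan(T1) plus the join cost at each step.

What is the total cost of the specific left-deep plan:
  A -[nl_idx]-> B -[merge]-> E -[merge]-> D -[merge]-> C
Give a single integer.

21870770

step 1: scan A: cost=50, card=50
step 2: join B via nl_idx
    card(P join B) = 50*40/(2) = 1000
    cost = 50 + 50*6 + 1000 = 1350
step 3: join E via merge
    card(P join E) = 1000*300/(6) = 50000
    cost = 1350 + 1000*10 + 300*9 + 1000 + 300 = 15350
step 4: join D via merge
    card(P join D) = 50000*60/(3) = 1000000
    cost = 15350 + 50000*16 + 60*6 + 50000 + 60 = 865770
step 5: join C via merge
    card(P join C) = 1000000*500/(5) = 100000000
    cost = 865770 + 1000000*20 + 500*9 + 1000000 + 500 = 21870770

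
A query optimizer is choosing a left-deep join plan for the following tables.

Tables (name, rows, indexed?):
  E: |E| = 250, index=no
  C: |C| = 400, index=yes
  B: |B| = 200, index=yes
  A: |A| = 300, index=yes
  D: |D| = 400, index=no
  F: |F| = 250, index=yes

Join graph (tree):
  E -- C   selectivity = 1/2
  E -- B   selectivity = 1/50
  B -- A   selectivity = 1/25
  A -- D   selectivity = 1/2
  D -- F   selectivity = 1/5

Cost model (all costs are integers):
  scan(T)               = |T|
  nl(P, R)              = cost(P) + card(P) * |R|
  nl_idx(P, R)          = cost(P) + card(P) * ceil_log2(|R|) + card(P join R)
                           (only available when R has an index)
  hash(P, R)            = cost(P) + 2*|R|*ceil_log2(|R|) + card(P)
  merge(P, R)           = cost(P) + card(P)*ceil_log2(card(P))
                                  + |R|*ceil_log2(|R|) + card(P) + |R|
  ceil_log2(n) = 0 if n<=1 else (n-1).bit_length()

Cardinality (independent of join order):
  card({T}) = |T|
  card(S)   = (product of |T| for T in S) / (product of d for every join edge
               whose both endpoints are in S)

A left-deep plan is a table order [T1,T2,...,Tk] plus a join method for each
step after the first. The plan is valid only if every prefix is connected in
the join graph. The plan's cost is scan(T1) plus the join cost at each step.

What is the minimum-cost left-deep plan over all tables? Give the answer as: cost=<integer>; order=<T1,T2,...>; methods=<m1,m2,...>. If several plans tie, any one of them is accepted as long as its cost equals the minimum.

cost=122440050; order=E,B,A,D,F,C; methods=nl_idx,hash,hash,hash,hash

Selinger DP (subsets sized 1..n):
  {E}: scan cost=250, card=250
  {C}: scan cost=400, card=400
  {B}: scan cost=200, card=200
  {A}: scan cost=300, card=300
  {D}: scan cost=400, card=400
  {F}: scan cost=250, card=250
  {CE}: card=50000; try (E,hash)→4800, (C,merge)→6500, (E,merge)→6650, (C,hash)→7700, (C,nl_idx)→52500, (C,nl)→100250 …(+1); best=4800 via (E,hash)
  {BE}: card=1000; try (B,nl_idx)→3250, (B,hash)→3700, (E,merge)→4250, (B,merge)→4300, (E,hash)→4400, (E,nl)→50200 …(+1); best=3250 via (B,nl_idx)
  {AB}: card=2400; try (B,hash)→3800, (A,nl_idx)→4400, (A,merge)→5000, (B,merge)→5100, (B,nl_idx)→5100, (A,hash)→5800 …(+2); best=3800 via (B,hash)
  {AD}: card=60000; try (A,hash)→6200, (D,merge)→7300, (A,merge)→7400, (D,hash)→7800, (A,nl_idx)→64000, (D,nl)→120300 …(+1); best=6200 via (A,hash)
  {DF}: card=20000; try (F,hash)→4800, (D,merge)→6500, (F,merge)→6650, (D,hash)→7700, (F,nl_idx)→23600, (D,nl)→100250 …(+1); best=4800 via (F,hash)
  {BCE}: card=200000; try (C,hash)→11450, (C,merge)→18250, (B,hash)→58000, (C,nl_idx)→212250, (C,nl)→403250, (B,nl_idx)→604800 …(+2); best=11450 via (C,hash)
  {ABE}: card=12000; try (A,hash)→9650, (E,hash)→10200, (A,merge)→17250, (A,nl_idx)→24250, (E,merge)→37250, (A,nl)→303250 …(+1); best=9650 via (A,hash)
  {ABD}: card=480000; try (D,hash)→13400, (D,merge)→39000, (B,hash)→69400, (D,nl)→963800, (B,nl_idx)→966200, (B,merge)→1028000 …(+1); best=13400 via (D,hash)
  {ADF}: card=3000000; try (A,hash)→30200, (F,hash)→70200, (A,merge)→327800, (F,merge)→1028450, (A,nl_idx)→3184800, (F,nl_idx)→3486200 …(+2); best=30200 via (A,hash)
  {ABCE}: card=2400000; try (C,hash)→28850, (C,merge)→193650, (A,hash)→216850, (C,nl_idx)→2517650, (A,merge)→3814450, (A,nl_idx)→4211450 …(+2); best=28850 via (C,hash)
  {ABDE}: card=2400000; try (D,hash)→28850, (D,merge)→193650, (E,hash)→497400, (D,nl)→4809650, (E,merge)→9615650, (E,nl)→120013400; best=28850 via (D,hash)
  {ABDF}: card=24000000; try (F,hash)→497400, (B,hash)→3033400, (F,merge)→9615650, (F,nl_idx)→27853400, (B,nl_idx)→48030200, (B,merge)→69032000 …(+2); best=497400 via (F,hash)
  {ABCDE}: card=480000000; try (D,hash)→2436050, (C,hash)→2436050, (D,merge)→55232850, (C,merge)→55232850, (C,nl_idx)→501628850, (D,nl)→960028850 …(+1); best=2436050 via (D,hash)
  {ABDEF}: card=120000000; try (F,hash)→2432850, (E,hash)→24501400, (F,merge)→55231100, (F,nl_idx)→139228850, (F,nl)→600028850, (E,merge)→624499650 …(+1); best=2432850 via (F,hash)
  {ABCDEF}: card=24000000000; try (C,hash)→122440050, (F,hash)→482440050, (C,merge)→3362436850, (F,merge)→14402438300, (C,nl_idx)→25082432850, (F,nl_idx)→27842436050 …(+2); best=122440050 via (C,hash)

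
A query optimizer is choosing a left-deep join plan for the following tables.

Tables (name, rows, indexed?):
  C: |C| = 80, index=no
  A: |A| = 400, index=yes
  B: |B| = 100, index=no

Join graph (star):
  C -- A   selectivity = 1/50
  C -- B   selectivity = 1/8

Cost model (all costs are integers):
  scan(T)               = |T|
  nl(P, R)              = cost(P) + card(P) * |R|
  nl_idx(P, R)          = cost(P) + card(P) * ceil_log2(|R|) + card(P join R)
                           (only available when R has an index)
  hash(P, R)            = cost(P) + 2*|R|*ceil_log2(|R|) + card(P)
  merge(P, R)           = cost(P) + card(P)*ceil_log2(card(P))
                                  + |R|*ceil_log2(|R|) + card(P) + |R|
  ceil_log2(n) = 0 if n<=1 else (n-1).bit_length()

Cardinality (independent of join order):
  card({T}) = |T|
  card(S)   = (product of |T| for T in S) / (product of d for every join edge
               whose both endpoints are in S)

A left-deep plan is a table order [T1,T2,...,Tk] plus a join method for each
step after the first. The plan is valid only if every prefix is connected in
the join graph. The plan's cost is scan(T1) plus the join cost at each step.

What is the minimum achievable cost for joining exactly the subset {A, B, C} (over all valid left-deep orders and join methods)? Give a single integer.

Selinger DP over subsets of {A,B,C}:
  {C}: scan cost=80, card=80
  {A}: scan cost=400, card=400
  {B}: scan cost=100, card=100
  {AC}: card=640; try (A,nl_idx)→1440, (C,hash)→1920, (A,merge)→4720, (C,merge)→5040, (A,hash)→7360, (A,nl)→32080 …(+1); best=1440 via (A,nl_idx)
  {BC}: card=1000; try (C,hash)→1320, (B,merge)→1520, (C,merge)→1540, (B,hash)→1560, (B,nl)→8080, (C,nl)→8100; best=1320 via (C,hash)
  {ABC}: card=8000; try (B,hash)→3480, (B,merge)→9280, (A,hash)→9520, (A,merge)→16320, (A,nl_idx)→18320, (B,nl)→65440 …(+1); best=3480 via (B,hash)

3480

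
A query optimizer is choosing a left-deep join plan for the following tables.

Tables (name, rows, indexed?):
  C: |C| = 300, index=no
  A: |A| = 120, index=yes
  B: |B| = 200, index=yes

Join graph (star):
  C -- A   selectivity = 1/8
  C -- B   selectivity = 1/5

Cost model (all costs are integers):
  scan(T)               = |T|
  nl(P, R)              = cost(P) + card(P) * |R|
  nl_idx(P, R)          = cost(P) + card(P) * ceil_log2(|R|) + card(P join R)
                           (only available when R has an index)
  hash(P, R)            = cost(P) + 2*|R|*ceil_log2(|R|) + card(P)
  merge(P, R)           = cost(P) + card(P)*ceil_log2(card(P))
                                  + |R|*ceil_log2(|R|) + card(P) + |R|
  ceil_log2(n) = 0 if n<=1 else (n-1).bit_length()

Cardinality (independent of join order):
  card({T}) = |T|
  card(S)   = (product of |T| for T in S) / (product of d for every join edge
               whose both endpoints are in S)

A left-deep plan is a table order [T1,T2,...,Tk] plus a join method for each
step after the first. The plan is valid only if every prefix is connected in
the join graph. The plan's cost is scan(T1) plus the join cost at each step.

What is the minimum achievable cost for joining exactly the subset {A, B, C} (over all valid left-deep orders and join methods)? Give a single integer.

Selinger DP over subsets of {A,B,C}:
  {C}: scan cost=300, card=300
  {A}: scan cost=120, card=120
  {B}: scan cost=200, card=200
  {AC}: card=4500; try (A,hash)→2280, (C,merge)→4080, (A,merge)→4260, (C,hash)→5640, (A,nl_idx)→6900, (C,nl)→36120 …(+1); best=2280 via (A,hash)
  {BC}: card=12000; try (B,hash)→3800, (C,merge)→5000, (B,merge)→5100, (C,hash)→5800, (B,nl_idx)→14700, (C,nl)→60200 …(+1); best=3800 via (B,hash)
  {ABC}: card=180000; try (B,hash)→9980, (A,hash)→17480, (B,merge)→67080, (A,merge)→184760, (B,nl_idx)→218280, (A,nl_idx)→267800 …(+2); best=9980 via (B,hash)

9980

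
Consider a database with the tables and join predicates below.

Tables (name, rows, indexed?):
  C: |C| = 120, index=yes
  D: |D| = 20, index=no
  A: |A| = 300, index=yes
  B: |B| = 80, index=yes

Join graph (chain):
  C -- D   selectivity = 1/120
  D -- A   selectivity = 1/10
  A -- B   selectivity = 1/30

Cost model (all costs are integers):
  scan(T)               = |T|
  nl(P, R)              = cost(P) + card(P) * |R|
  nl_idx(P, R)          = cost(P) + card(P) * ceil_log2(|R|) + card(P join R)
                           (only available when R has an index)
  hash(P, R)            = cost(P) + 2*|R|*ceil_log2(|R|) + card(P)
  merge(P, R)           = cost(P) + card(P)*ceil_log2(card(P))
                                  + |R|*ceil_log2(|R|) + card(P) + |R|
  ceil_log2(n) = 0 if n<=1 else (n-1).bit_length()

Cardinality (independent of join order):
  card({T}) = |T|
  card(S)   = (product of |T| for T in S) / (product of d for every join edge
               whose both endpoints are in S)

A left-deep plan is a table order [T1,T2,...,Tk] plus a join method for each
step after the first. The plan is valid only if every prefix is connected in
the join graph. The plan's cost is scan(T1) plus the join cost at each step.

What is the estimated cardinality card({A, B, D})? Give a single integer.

Tables in S: A(300), B(80), D(20)
Edges inside S: D-A(d=10), A-B(d=30)
numerator = 300 * 80 * 20 = 480000
denominator = 10 * 30 = 300
card(S) = 480000 / 300 = 1600

1600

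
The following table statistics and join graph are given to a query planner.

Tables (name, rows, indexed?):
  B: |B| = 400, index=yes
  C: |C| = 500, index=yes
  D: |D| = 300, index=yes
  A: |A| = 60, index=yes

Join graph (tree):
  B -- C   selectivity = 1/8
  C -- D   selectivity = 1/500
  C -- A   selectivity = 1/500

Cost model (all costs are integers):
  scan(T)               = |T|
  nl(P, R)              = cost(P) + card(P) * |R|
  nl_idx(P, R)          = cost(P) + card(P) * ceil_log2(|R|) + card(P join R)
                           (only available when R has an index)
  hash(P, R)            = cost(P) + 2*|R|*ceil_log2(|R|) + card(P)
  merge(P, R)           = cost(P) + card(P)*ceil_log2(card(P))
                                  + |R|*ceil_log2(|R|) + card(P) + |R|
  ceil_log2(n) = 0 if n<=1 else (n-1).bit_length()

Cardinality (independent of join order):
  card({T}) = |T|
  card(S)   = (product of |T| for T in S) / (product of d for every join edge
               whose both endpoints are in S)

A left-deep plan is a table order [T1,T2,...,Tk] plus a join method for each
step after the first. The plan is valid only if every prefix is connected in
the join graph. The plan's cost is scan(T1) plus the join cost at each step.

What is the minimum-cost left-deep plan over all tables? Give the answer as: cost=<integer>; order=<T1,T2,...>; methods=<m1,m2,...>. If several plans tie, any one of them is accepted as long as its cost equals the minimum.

Selinger DP (subsets sized 1..n):
  {B}: scan cost=400, card=400
  {C}: scan cost=500, card=500
  {D}: scan cost=300, card=300
  {A}: scan cost=60, card=60
  {BC}: card=25000; try (B,hash)→8200, (C,merge)→9400, (B,merge)→9500, (C,hash)→9800, (C,nl_idx)→29000, (B,nl_idx)→30000 …(+2); best=8200 via (B,hash)
  {CD}: card=300; try (C,nl_idx)→3300, (D,nl_idx)→5300, (D,hash)→6400, (C,merge)→8300, (D,merge)→8500, (C,hash)→9600 …(+2); best=3300 via (C,nl_idx)
  {AC}: card=60; try (C,nl_idx)→660, (A,hash)→1720, (A,nl_idx)→3560, (C,merge)→5480, (A,merge)→5920, (C,hash)→9120 …(+2); best=660 via (C,nl_idx)
  {BCD}: card=15000; try (B,merge)→10300, (B,hash)→10800, (B,nl_idx)→21000, (D,hash)→38600, (B,nl)→123300, (D,nl_idx)→248200 …(+2); best=10300 via (B,merge)
  {ABC}: card=3000; try (B,nl_idx)→4200, (B,merge)→5080, (B,hash)→7920, (B,nl)→24660, (A,hash)→33920, (A,nl_idx)→161200 …(+2); best=4200 via (B,nl_idx)
  {ACD}: card=36; try (D,nl_idx)→1236, (D,merge)→4080, (A,hash)→4320, (A,nl_idx)→5136, (D,hash)→6120, (A,merge)→6720 …(+2); best=1236 via (D,nl_idx)
  {ABCD}: card=1800; try (B,nl_idx)→3360, (B,merge)→5488, (B,hash)→8472, (D,hash)→12600, (B,nl)→15636, (A,hash)→26020 …(+6); best=3360 via (B,nl_idx)

cost=3360; order=A,C,D,B; methods=nl_idx,nl_idx,nl_idx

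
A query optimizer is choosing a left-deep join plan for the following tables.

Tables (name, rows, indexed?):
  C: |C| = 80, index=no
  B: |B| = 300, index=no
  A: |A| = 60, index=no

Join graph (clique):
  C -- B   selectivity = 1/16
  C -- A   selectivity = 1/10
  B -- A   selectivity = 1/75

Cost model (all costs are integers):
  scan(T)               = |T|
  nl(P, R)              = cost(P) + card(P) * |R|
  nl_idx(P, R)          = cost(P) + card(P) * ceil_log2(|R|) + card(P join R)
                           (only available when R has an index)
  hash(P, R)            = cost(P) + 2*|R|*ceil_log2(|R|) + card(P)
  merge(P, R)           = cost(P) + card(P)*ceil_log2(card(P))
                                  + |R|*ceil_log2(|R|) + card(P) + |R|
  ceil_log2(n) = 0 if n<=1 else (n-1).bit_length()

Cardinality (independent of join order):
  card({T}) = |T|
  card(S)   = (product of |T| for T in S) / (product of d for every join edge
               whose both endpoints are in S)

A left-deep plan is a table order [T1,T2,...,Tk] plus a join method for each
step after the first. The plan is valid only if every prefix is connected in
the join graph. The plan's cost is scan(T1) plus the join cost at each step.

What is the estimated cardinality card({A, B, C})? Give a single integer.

Tables in S: A(60), B(300), C(80)
Edges inside S: C-B(d=16), C-A(d=10), B-A(d=75)
numerator = 60 * 300 * 80 = 1440000
denominator = 16 * 10 * 75 = 12000
card(S) = 1440000 / 12000 = 120

120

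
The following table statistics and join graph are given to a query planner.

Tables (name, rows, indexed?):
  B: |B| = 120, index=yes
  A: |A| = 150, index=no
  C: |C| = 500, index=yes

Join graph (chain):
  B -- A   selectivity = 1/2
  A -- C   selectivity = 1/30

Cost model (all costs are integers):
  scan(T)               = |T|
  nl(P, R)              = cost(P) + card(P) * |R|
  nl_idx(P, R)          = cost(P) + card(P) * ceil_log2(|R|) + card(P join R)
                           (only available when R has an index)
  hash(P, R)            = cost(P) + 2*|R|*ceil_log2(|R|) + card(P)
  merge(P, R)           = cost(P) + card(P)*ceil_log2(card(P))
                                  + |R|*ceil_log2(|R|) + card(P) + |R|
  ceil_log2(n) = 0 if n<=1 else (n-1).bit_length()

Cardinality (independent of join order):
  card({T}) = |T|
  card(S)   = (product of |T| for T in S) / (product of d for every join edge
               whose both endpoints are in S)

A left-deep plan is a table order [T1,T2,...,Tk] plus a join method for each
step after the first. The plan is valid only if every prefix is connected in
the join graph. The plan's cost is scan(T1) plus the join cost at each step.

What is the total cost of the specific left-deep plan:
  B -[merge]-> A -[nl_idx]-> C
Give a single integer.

233430

step 1: scan B: cost=120, card=120
step 2: join A via merge
    card(P join A) = 120*150/(2) = 9000
    cost = 120 + 120*7 + 150*8 + 120 + 150 = 2430
step 3: join C via nl_idx
    card(P join C) = 9000*500/(30) = 150000
    cost = 2430 + 9000*9 + 150000 = 233430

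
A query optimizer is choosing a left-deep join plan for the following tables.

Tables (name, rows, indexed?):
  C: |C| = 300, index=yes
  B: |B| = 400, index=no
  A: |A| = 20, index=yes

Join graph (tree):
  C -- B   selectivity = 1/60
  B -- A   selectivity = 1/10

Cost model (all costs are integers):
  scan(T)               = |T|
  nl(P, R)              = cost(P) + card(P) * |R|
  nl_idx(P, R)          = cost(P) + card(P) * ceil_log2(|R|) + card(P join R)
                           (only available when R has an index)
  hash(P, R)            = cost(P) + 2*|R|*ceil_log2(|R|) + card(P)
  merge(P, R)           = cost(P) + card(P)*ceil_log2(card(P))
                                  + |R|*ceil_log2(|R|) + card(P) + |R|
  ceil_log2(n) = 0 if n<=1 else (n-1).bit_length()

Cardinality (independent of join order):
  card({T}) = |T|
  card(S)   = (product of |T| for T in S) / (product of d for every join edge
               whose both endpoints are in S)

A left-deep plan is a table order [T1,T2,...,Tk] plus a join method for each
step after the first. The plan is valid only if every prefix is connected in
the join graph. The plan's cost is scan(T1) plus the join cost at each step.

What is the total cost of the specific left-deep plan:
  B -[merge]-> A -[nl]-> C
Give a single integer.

244520

step 1: scan B: cost=400, card=400
step 2: join A via merge
    card(P join A) = 400*20/(10) = 800
    cost = 400 + 400*9 + 20*5 + 400 + 20 = 4520
step 3: join C via nl
    card(P join C) = 800*300/(60) = 4000
    cost = 4520 + 800*300 = 244520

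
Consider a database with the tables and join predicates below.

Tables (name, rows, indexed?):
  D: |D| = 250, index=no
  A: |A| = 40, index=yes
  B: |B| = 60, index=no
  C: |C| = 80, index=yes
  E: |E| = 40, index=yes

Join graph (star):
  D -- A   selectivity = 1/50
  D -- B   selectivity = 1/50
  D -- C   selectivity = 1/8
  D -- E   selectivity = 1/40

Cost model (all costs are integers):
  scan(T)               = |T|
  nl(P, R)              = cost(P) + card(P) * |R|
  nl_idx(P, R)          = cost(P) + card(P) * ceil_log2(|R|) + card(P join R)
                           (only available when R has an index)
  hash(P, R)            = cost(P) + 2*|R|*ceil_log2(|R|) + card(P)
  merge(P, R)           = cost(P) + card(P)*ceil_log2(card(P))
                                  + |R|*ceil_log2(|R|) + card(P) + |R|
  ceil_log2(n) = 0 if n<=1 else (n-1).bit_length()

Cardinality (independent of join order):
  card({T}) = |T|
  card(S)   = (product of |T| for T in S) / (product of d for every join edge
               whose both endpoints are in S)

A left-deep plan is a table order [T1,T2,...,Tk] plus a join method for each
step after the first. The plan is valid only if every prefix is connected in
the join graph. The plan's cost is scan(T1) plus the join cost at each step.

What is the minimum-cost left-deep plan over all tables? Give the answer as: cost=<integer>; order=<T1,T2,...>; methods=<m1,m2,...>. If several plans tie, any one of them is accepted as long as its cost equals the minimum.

Selinger DP (subsets sized 1..n):
  {D}: scan cost=250, card=250
  {A}: scan cost=40, card=40
  {B}: scan cost=60, card=60
  {C}: scan cost=80, card=80
  {E}: scan cost=40, card=40
  {AD}: card=200; try (A,hash)→980, (A,nl_idx)→1950, (D,merge)→2570, (A,merge)→2780, (D,hash)→4080, (D,nl)→10040 …(+1); best=980 via (A,hash)
  {BD}: card=300; try (B,hash)→1220, (D,merge)→2730, (B,merge)→2920, (D,hash)→4120, (D,nl)→15060, (B,nl)→15250; best=1220 via (B,hash)
  {CD}: card=2500; try (C,hash)→1620, (D,merge)→2970, (C,merge)→3140, (D,hash)→4160, (C,nl_idx)→4500, (D,nl)→20080 …(+1); best=1620 via (C,hash)
  {DE}: card=250; try (E,hash)→980, (E,nl_idx)→2000, (D,merge)→2570, (E,merge)→2780, (D,hash)→4080, (D,nl)→10040 …(+1); best=980 via (E,hash)
  {ABD}: card=240; try (B,hash)→1900, (A,hash)→2000, (B,merge)→3200, (A,nl_idx)→3260, (A,merge)→4500, (B,nl)→12980 …(+1); best=1900 via (B,hash)
  {ACD}: card=2000; try (C,hash)→2300, (C,merge)→3420, (C,nl_idx)→4380, (A,hash)→4600, (C,nl)→16980, (A,nl_idx)→18620 …(+2); best=2300 via (C,hash)
  {ADE}: card=200; try (E,hash)→1660, (A,hash)→1710, (E,nl_idx)→2380, (A,nl_idx)→2680, (E,merge)→3060, (A,merge)→3510 …(+2); best=1660 via (E,hash)
  {BCD}: card=3000; try (C,hash)→2640, (B,hash)→4840, (C,merge)→4860, (C,nl_idx)→6320, (C,nl)→25220, (B,merge)→34540 …(+1); best=2640 via (C,hash)
  {BDE}: card=300; try (B,hash)→1950, (E,hash)→2000, (E,nl_idx)→3320, (B,merge)→3650, (E,merge)→4500, (E,nl)→13220 …(+1); best=1950 via (B,hash)
  {CDE}: card=2500; try (C,hash)→2350, (C,merge)→3870, (E,hash)→4600, (C,nl_idx)→5230, (E,nl_idx)→19120, (C,nl)→20980 …(+2); best=2350 via (C,hash)
  {ABCD}: card=2400; try (C,hash)→3260, (C,merge)→4700, (B,hash)→5020, (C,nl_idx)→5980, (A,hash)→6120, (C,nl)→21100 …(+5); best=3260 via (C,hash)
  {ABDE}: card=240; try (B,hash)→2580, (E,hash)→2620, (A,hash)→2730, (E,nl_idx)→3580, (B,merge)→3880, (A,nl_idx)→3990 …(+5); best=2580 via (B,hash)
  {ACDE}: card=2000; try (C,hash)→2980, (C,merge)→4100, (E,hash)→4780, (C,nl_idx)→5060, (A,hash)→5330, (E,nl_idx)→16300 …(+6); best=2980 via (C,hash)
  {BCDE}: card=3000; try (C,hash)→3370, (B,hash)→5570, (C,merge)→5590, (E,hash)→6120, (C,nl_idx)→7050, (E,nl_idx)→23640 …(+5); best=3370 via (C,hash)
  {ABCDE}: card=2400; try (C,hash)→3940, (C,merge)→5380, (B,hash)→5700, (E,hash)→6140, (C,nl_idx)→6660, (A,hash)→6850 …(+9); best=3940 via (C,hash)

cost=3940; order=D,A,E,B,C; methods=hash,hash,hash,hash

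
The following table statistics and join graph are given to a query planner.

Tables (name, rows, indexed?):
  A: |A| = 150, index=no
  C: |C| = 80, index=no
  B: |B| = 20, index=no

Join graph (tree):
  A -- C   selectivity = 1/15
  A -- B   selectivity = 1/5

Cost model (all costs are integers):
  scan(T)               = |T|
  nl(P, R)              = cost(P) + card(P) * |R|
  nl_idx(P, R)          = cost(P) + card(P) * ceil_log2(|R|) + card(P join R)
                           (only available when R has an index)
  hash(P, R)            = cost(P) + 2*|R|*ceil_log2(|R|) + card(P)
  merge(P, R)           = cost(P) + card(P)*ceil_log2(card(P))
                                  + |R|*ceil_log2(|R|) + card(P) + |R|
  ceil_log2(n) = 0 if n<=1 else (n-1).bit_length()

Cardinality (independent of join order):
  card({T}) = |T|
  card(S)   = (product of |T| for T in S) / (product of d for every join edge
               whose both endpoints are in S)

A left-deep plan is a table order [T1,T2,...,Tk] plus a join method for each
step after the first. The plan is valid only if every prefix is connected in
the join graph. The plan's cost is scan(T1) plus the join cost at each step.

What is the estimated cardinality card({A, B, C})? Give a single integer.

Tables in S: A(150), B(20), C(80)
Edges inside S: A-C(d=15), A-B(d=5)
numerator = 150 * 20 * 80 = 240000
denominator = 15 * 5 = 75
card(S) = 240000 / 75 = 3200

3200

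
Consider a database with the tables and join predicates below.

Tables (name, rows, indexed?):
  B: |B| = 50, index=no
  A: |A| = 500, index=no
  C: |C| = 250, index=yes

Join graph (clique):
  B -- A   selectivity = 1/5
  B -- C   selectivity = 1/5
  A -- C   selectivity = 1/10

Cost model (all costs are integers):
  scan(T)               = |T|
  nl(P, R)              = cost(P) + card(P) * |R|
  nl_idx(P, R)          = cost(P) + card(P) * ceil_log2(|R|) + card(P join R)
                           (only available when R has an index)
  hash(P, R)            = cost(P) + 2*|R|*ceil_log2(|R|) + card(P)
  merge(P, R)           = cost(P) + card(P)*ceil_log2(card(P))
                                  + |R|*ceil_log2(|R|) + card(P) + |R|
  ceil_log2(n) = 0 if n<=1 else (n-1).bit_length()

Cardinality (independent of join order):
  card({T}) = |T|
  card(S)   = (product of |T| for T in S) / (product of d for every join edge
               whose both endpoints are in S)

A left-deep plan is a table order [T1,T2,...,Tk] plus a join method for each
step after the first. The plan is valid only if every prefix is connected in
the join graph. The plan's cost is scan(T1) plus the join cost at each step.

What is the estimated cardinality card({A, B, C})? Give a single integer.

25000

Tables in S: A(500), B(50), C(250)
Edges inside S: B-A(d=5), B-C(d=5), A-C(d=10)
numerator = 500 * 50 * 250 = 6250000
denominator = 5 * 5 * 10 = 250
card(S) = 6250000 / 250 = 25000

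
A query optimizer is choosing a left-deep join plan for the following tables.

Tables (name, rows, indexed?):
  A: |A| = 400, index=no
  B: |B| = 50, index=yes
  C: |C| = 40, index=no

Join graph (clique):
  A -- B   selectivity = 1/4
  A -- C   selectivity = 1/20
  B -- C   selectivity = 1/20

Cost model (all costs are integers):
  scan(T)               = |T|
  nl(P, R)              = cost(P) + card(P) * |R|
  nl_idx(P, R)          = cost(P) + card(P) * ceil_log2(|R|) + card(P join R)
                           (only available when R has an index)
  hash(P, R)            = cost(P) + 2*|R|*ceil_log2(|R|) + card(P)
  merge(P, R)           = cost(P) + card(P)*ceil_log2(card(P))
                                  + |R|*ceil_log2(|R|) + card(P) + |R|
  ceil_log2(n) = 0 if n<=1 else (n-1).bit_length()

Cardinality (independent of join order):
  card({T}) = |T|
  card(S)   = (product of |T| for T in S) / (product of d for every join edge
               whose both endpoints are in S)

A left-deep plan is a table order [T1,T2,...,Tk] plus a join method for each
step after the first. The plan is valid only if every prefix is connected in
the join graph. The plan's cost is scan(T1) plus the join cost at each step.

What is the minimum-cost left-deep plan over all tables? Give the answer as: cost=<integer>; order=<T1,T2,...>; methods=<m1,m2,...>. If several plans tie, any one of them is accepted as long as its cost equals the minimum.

cost=2680; order=A,C,B; methods=hash,hash

Selinger DP (subsets sized 1..n):
  {A}: scan cost=400, card=400
  {B}: scan cost=50, card=50
  {C}: scan cost=40, card=40
  {AB}: card=5000; try (B,hash)→1400, (A,merge)→4400, (B,merge)→4750, (A,hash)→7300, (B,nl_idx)→7800, (A,nl)→20050 …(+1); best=1400 via (B,hash)
  {AC}: card=800; try (C,hash)→1280, (A,merge)→4320, (C,merge)→4680, (A,hash)→7280, (A,nl)→16040, (C,nl)→16400; best=1280 via (C,hash)
  {BC}: card=100; try (B,nl_idx)→380, (C,hash)→580, (B,merge)→670, (C,merge)→680, (B,hash)→680, (B,nl)→2040 …(+1); best=380 via (B,nl_idx)
  {ABC}: card=500; try (B,hash)→2680, (A,merge)→5180, (B,nl_idx)→6580, (C,hash)→6880, (A,hash)→7680, (B,merge)→10430 …(+4); best=2680 via (B,hash)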